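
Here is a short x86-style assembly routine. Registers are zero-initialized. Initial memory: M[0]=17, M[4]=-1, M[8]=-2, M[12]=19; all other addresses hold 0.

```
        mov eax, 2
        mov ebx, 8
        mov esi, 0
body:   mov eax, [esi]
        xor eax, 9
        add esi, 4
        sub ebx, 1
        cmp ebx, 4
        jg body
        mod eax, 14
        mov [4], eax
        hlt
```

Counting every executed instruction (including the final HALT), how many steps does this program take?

eax=2
ebx=8
esi=0
eax=M[0]=17
eax=17^9=24
esi=0+4=4
ebx=8-1=7
cmp ebx, 4  (cmp 7,4)
jg body: taken
eax=M[4]=-1
eax=(-1)^9=-10
esi=4+4=8
ebx=7-1=6
cmp ebx, 4  (cmp 6,4)
jg body: taken
eax=M[8]=-2
eax=(-2)^9=-9
esi=8+4=12
ebx=6-1=5
cmp ebx, 4  (cmp 5,4)
jg body: taken
eax=M[12]=19
eax=19^9=26
esi=12+4=16
ebx=5-1=4
cmp ebx, 4  (cmp 4,4)
jg body: not taken
eax=26%14=12
mov [4], eax → M[4]=12
halt.
Total executed instructions: 30.

30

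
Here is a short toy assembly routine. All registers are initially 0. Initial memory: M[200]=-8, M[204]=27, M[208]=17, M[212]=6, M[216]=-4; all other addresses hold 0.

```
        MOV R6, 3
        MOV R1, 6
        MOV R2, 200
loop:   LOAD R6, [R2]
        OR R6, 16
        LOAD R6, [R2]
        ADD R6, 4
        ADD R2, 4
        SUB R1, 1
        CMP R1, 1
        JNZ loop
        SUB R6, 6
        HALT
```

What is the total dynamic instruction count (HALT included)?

45

after MOV R6, 3: R6=3
after MOV R1, 6: R1=6
after MOV R2, 200: R2=200
after LOAD R6, [R2]: R6=M[200]=-8
after OR R6, 16: R6=(-8)|16=-8
after LOAD R6, [R2]: R6=M[200]=-8
after ADD R6, 4: R6=(-8)+4=-4
after ADD R2, 4: R2=200+4=204
after SUB R1, 1: R1=6-1=5
CMP R1, 1  (cmp 5,1)
JNZ loop: taken
after LOAD R6, [R2]: R6=M[204]=27
after OR R6, 16: R6=27|16=27
after LOAD R6, [R2]: R6=M[204]=27
after ADD R6, 4: R6=27+4=31
after ADD R2, 4: R2=204+4=208
after SUB R1, 1: R1=5-1=4
CMP R1, 1  (cmp 4,1)
JNZ loop: taken
after LOAD R6, [R2]: R6=M[208]=17
after OR R6, 16: R6=17|16=17
after LOAD R6, [R2]: R6=M[208]=17
after ADD R6, 4: R6=17+4=21
after ADD R2, 4: R2=208+4=212
after SUB R1, 1: R1=4-1=3
CMP R1, 1  (cmp 3,1)
JNZ loop: taken
after LOAD R6, [R2]: R6=M[212]=6
after OR R6, 16: R6=6|16=22
after LOAD R6, [R2]: R6=M[212]=6
after ADD R6, 4: R6=6+4=10
after ADD R2, 4: R2=212+4=216
after SUB R1, 1: R1=3-1=2
CMP R1, 1  (cmp 2,1)
JNZ loop: taken
after LOAD R6, [R2]: R6=M[216]=-4
after OR R6, 16: R6=(-4)|16=-4
after LOAD R6, [R2]: R6=M[216]=-4
after ADD R6, 4: R6=(-4)+4=0
after ADD R2, 4: R2=216+4=220
after SUB R1, 1: R1=2-1=1
CMP R1, 1  (cmp 1,1)
JNZ loop: not taken
after SUB R6, 6: R6=0-6=-6
halt.
Total executed instructions: 45.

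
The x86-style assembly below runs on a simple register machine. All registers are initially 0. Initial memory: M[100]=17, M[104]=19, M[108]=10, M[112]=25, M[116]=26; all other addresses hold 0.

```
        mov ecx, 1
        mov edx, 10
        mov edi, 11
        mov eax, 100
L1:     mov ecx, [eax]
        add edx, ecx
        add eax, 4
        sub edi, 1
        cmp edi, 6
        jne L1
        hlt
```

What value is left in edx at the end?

107

ecx=1
edx=10
edi=11
eax=100
ecx=M[100]=17
edx=10+17=27
eax=100+4=104
edi=11-1=10
cmp edi, 6  (cmp 10,6)
jne L1: taken
ecx=M[104]=19
edx=27+19=46
eax=104+4=108
edi=10-1=9
cmp edi, 6  (cmp 9,6)
jne L1: taken
ecx=M[108]=10
edx=46+10=56
eax=108+4=112
edi=9-1=8
cmp edi, 6  (cmp 8,6)
jne L1: taken
ecx=M[112]=25
edx=56+25=81
eax=112+4=116
edi=8-1=7
cmp edi, 6  (cmp 7,6)
jne L1: taken
ecx=M[116]=26
edx=81+26=107
eax=116+4=120
edi=7-1=6
cmp edi, 6  (cmp 6,6)
jne L1: not taken
halt.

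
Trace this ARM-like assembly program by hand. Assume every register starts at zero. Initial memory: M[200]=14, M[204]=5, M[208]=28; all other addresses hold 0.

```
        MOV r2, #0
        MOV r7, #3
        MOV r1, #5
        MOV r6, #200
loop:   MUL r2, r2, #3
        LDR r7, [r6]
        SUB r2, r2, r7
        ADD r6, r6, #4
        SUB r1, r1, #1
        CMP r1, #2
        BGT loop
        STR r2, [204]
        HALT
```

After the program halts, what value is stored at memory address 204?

r2=0
r7=3
r1=5
r6=200
r2=0*3=0
r7=M[200]=14
r2=0-14=-14
r6=200+4=204
r1=5-1=4
CMP r1, #2  (cmp 4,2)
BGT loop: taken
r2=(-14)*3=-42
r7=M[204]=5
r2=(-42)-5=-47
r6=204+4=208
r1=4-1=3
CMP r1, #2  (cmp 3,2)
BGT loop: taken
r2=(-47)*3=-141
r7=M[208]=28
r2=(-141)-28=-169
r6=208+4=212
r1=3-1=2
CMP r1, #2  (cmp 2,2)
BGT loop: not taken
STR r2, [204] → M[204]=-169
halt.

-169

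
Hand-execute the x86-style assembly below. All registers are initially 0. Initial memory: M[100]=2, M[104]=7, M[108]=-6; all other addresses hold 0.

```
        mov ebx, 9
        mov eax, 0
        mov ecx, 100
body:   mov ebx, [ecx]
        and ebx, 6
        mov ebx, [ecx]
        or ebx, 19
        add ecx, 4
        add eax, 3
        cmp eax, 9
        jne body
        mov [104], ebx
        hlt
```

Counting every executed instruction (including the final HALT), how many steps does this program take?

29

mov ebx, 9 → ebx=9
mov eax, 0 → eax=0
mov ecx, 100 → ecx=100
mov ebx, [ecx] → ebx=M[100]=2
and ebx, 6 → ebx=2&6=2
mov ebx, [ecx] → ebx=M[100]=2
or ebx, 19 → ebx=2|19=19
add ecx, 4 → ecx=100+4=104
add eax, 3 → eax=0+3=3
cmp eax, 9  (cmp 3,9)
jne body: taken
mov ebx, [ecx] → ebx=M[104]=7
and ebx, 6 → ebx=7&6=6
mov ebx, [ecx] → ebx=M[104]=7
or ebx, 19 → ebx=7|19=23
add ecx, 4 → ecx=104+4=108
add eax, 3 → eax=3+3=6
cmp eax, 9  (cmp 6,9)
jne body: taken
mov ebx, [ecx] → ebx=M[108]=-6
and ebx, 6 → ebx=(-6)&6=2
mov ebx, [ecx] → ebx=M[108]=-6
or ebx, 19 → ebx=(-6)|19=-5
add ecx, 4 → ecx=108+4=112
add eax, 3 → eax=6+3=9
cmp eax, 9  (cmp 9,9)
jne body: not taken
mov [104], ebx → M[104]=-5
halt.
Total executed instructions: 29.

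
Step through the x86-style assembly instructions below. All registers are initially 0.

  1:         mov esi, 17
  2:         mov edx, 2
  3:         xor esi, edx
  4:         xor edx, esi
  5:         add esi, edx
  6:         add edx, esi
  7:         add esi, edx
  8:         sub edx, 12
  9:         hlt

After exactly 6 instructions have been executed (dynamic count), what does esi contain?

36

esi=17
edx=2
esi=17^2=19
edx=2^19=17
esi=19+17=36
edx=17+36=53
After step 6: esi = 36.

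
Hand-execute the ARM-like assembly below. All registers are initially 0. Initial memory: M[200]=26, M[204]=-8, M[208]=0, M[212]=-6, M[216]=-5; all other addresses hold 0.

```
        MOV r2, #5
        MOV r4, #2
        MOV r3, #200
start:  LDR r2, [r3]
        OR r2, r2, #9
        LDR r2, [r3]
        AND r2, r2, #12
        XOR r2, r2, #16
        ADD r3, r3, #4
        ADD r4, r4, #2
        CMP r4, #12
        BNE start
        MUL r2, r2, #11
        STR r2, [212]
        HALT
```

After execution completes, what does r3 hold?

220

after MOV r2, #5: r2=5
after MOV r4, #2: r4=2
after MOV r3, #200: r3=200
after LDR r2, [r3]: r2=M[200]=26
after OR r2, r2, #9: r2=26|9=27
after LDR r2, [r3]: r2=M[200]=26
after AND r2, r2, #12: r2=26&12=8
after XOR r2, r2, #16: r2=8^16=24
after ADD r3, r3, #4: r3=200+4=204
after ADD r4, r4, #2: r4=2+2=4
CMP r4, #12  (cmp 4,12)
BNE start: taken
after LDR r2, [r3]: r2=M[204]=-8
after OR r2, r2, #9: r2=(-8)|9=-7
after LDR r2, [r3]: r2=M[204]=-8
after AND r2, r2, #12: r2=(-8)&12=8
after XOR r2, r2, #16: r2=8^16=24
after ADD r3, r3, #4: r3=204+4=208
after ADD r4, r4, #2: r4=4+2=6
CMP r4, #12  (cmp 6,12)
BNE start: taken
after LDR r2, [r3]: r2=M[208]=0
after OR r2, r2, #9: r2=0|9=9
after LDR r2, [r3]: r2=M[208]=0
after AND r2, r2, #12: r2=0&12=0
after XOR r2, r2, #16: r2=0^16=16
after ADD r3, r3, #4: r3=208+4=212
after ADD r4, r4, #2: r4=6+2=8
CMP r4, #12  (cmp 8,12)
BNE start: taken
after LDR r2, [r3]: r2=M[212]=-6
after OR r2, r2, #9: r2=(-6)|9=-5
after LDR r2, [r3]: r2=M[212]=-6
after AND r2, r2, #12: r2=(-6)&12=8
after XOR r2, r2, #16: r2=8^16=24
after ADD r3, r3, #4: r3=212+4=216
after ADD r4, r4, #2: r4=8+2=10
CMP r4, #12  (cmp 10,12)
BNE start: taken
after LDR r2, [r3]: r2=M[216]=-5
after OR r2, r2, #9: r2=(-5)|9=-5
after LDR r2, [r3]: r2=M[216]=-5
after AND r2, r2, #12: r2=(-5)&12=8
after XOR r2, r2, #16: r2=8^16=24
after ADD r3, r3, #4: r3=216+4=220
after ADD r4, r4, #2: r4=10+2=12
CMP r4, #12  (cmp 12,12)
BNE start: not taken
after MUL r2, r2, #11: r2=24*11=264
STR r2, [212] → M[212]=264
halt.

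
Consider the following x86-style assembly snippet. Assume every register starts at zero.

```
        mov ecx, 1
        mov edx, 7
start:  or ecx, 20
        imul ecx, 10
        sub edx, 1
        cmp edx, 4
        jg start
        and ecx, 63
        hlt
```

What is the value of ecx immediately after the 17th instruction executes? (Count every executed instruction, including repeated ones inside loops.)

21400

ecx=1
edx=7
ecx=1|20=21
ecx=21*10=210
edx=7-1=6
cmp edx, 4  (cmp 6,4)
jg start: taken
ecx=210|20=214
ecx=214*10=2140
edx=6-1=5
cmp edx, 4  (cmp 5,4)
jg start: taken
ecx=2140|20=2140
ecx=2140*10=21400
edx=5-1=4
cmp edx, 4  (cmp 4,4)
jg start: not taken
After step 17: ecx = 21400.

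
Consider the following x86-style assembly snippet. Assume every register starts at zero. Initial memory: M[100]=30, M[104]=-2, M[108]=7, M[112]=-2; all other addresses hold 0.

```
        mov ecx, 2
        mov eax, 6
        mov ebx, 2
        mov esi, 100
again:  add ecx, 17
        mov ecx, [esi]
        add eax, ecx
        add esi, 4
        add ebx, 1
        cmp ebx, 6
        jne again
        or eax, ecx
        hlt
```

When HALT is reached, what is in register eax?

-1

mov ecx, 2 → ecx=2
mov eax, 6 → eax=6
mov ebx, 2 → ebx=2
mov esi, 100 → esi=100
add ecx, 17 → ecx=2+17=19
mov ecx, [esi] → ecx=M[100]=30
add eax, ecx → eax=6+30=36
add esi, 4 → esi=100+4=104
add ebx, 1 → ebx=2+1=3
cmp ebx, 6  (cmp 3,6)
jne again: taken
add ecx, 17 → ecx=30+17=47
mov ecx, [esi] → ecx=M[104]=-2
add eax, ecx → eax=36+(-2)=34
add esi, 4 → esi=104+4=108
add ebx, 1 → ebx=3+1=4
cmp ebx, 6  (cmp 4,6)
jne again: taken
add ecx, 17 → ecx=(-2)+17=15
mov ecx, [esi] → ecx=M[108]=7
add eax, ecx → eax=34+7=41
add esi, 4 → esi=108+4=112
add ebx, 1 → ebx=4+1=5
cmp ebx, 6  (cmp 5,6)
jne again: taken
add ecx, 17 → ecx=7+17=24
mov ecx, [esi] → ecx=M[112]=-2
add eax, ecx → eax=41+(-2)=39
add esi, 4 → esi=112+4=116
add ebx, 1 → ebx=5+1=6
cmp ebx, 6  (cmp 6,6)
jne again: not taken
or eax, ecx → eax=39|(-2)=-1
halt.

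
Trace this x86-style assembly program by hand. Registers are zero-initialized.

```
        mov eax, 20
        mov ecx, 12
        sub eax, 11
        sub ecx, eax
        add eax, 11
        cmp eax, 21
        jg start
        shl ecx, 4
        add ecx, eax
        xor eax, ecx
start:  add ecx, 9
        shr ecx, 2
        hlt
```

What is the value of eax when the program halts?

mov eax, 20 → eax=20
mov ecx, 12 → ecx=12
sub eax, 11 → eax=20-11=9
sub ecx, eax → ecx=12-9=3
add eax, 11 → eax=9+11=20
cmp eax, 21  (cmp 20,21)
jg start: not taken
shl ecx, 4 → ecx=3<<4=48
add ecx, eax → ecx=48+20=68
xor eax, ecx → eax=20^68=80
add ecx, 9 → ecx=68+9=77
shr ecx, 2 → ecx=77>>2=19
halt.

80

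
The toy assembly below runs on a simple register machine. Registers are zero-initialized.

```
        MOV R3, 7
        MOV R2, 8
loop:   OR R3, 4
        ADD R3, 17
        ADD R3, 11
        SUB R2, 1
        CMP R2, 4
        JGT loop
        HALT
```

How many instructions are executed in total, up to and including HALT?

MOV R3, 7 → R3=7
MOV R2, 8 → R2=8
OR R3, 4 → R3=7|4=7
ADD R3, 17 → R3=7+17=24
ADD R3, 11 → R3=24+11=35
SUB R2, 1 → R2=8-1=7
CMP R2, 4  (cmp 7,4)
JGT loop: taken
OR R3, 4 → R3=35|4=39
ADD R3, 17 → R3=39+17=56
ADD R3, 11 → R3=56+11=67
SUB R2, 1 → R2=7-1=6
CMP R2, 4  (cmp 6,4)
JGT loop: taken
OR R3, 4 → R3=67|4=71
ADD R3, 17 → R3=71+17=88
ADD R3, 11 → R3=88+11=99
SUB R2, 1 → R2=6-1=5
CMP R2, 4  (cmp 5,4)
JGT loop: taken
OR R3, 4 → R3=99|4=103
ADD R3, 17 → R3=103+17=120
ADD R3, 11 → R3=120+11=131
SUB R2, 1 → R2=5-1=4
CMP R2, 4  (cmp 4,4)
JGT loop: not taken
halt.
Total executed instructions: 27.

27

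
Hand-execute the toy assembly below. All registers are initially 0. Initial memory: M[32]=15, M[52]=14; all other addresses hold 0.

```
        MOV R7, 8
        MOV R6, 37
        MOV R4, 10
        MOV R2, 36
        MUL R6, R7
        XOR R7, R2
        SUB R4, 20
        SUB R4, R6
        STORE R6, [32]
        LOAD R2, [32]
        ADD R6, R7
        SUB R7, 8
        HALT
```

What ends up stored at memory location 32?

MOV R7, 8 → R7=8
MOV R6, 37 → R6=37
MOV R4, 10 → R4=10
MOV R2, 36 → R2=36
MUL R6, R7 → R6=37*8=296
XOR R7, R2 → R7=8^36=44
SUB R4, 20 → R4=10-20=-10
SUB R4, R6 → R4=(-10)-296=-306
STORE R6, [32] → M[32]=296
LOAD R2, [32] → R2=M[32]=296
ADD R6, R7 → R6=296+44=340
SUB R7, 8 → R7=44-8=36
halt.

296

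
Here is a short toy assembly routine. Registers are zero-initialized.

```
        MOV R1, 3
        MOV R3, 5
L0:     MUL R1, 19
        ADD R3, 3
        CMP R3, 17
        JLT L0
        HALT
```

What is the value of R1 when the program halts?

after MOV R1, 3: R1=3
after MOV R3, 5: R3=5
after MUL R1, 19: R1=3*19=57
after ADD R3, 3: R3=5+3=8
CMP R3, 17  (cmp 8,17)
JLT L0: taken
after MUL R1, 19: R1=57*19=1083
after ADD R3, 3: R3=8+3=11
CMP R3, 17  (cmp 11,17)
JLT L0: taken
after MUL R1, 19: R1=1083*19=20577
after ADD R3, 3: R3=11+3=14
CMP R3, 17  (cmp 14,17)
JLT L0: taken
after MUL R1, 19: R1=20577*19=390963
after ADD R3, 3: R3=14+3=17
CMP R3, 17  (cmp 17,17)
JLT L0: not taken
halt.

390963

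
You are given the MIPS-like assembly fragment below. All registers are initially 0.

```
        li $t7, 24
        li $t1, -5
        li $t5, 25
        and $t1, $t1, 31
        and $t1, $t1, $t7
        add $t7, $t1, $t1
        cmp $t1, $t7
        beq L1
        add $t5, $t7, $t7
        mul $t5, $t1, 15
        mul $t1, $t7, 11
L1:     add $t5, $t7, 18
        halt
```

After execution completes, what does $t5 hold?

li $t7, 24 → $t7=24
li $t1, -5 → $t1=-5
li $t5, 25 → $t5=25
and $t1, $t1, 31 → $t1=(-5)&31=27
and $t1, $t1, $t7 → $t1=27&24=24
add $t7, $t1, $t1 → $t7=24+24=48
cmp $t1, $t7  (cmp 24,48)
beq L1: not taken
add $t5, $t7, $t7 → $t5=48+48=96
mul $t5, $t1, 15 → $t5=24*15=360
mul $t1, $t7, 11 → $t1=48*11=528
add $t5, $t7, 18 → $t5=48+18=66
halt.

66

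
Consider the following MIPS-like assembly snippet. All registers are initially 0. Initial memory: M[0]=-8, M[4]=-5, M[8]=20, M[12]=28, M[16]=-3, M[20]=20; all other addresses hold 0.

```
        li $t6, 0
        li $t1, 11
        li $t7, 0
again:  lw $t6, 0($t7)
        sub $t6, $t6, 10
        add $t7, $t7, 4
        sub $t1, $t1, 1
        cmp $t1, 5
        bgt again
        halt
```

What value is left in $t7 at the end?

after li $t6, 0: $t6=0
after li $t1, 11: $t1=11
after li $t7, 0: $t7=0
after lw $t6, 0($t7): $t6=M[0]=-8
after sub $t6, $t6, 10: $t6=(-8)-10=-18
after add $t7, $t7, 4: $t7=0+4=4
after sub $t1, $t1, 1: $t1=11-1=10
cmp $t1, 5  (cmp 10,5)
bgt again: taken
after lw $t6, 0($t7): $t6=M[4]=-5
after sub $t6, $t6, 10: $t6=(-5)-10=-15
after add $t7, $t7, 4: $t7=4+4=8
after sub $t1, $t1, 1: $t1=10-1=9
cmp $t1, 5  (cmp 9,5)
bgt again: taken
after lw $t6, 0($t7): $t6=M[8]=20
after sub $t6, $t6, 10: $t6=20-10=10
after add $t7, $t7, 4: $t7=8+4=12
after sub $t1, $t1, 1: $t1=9-1=8
cmp $t1, 5  (cmp 8,5)
bgt again: taken
after lw $t6, 0($t7): $t6=M[12]=28
after sub $t6, $t6, 10: $t6=28-10=18
after add $t7, $t7, 4: $t7=12+4=16
after sub $t1, $t1, 1: $t1=8-1=7
cmp $t1, 5  (cmp 7,5)
bgt again: taken
after lw $t6, 0($t7): $t6=M[16]=-3
after sub $t6, $t6, 10: $t6=(-3)-10=-13
after add $t7, $t7, 4: $t7=16+4=20
after sub $t1, $t1, 1: $t1=7-1=6
cmp $t1, 5  (cmp 6,5)
bgt again: taken
after lw $t6, 0($t7): $t6=M[20]=20
after sub $t6, $t6, 10: $t6=20-10=10
after add $t7, $t7, 4: $t7=20+4=24
after sub $t1, $t1, 1: $t1=6-1=5
cmp $t1, 5  (cmp 5,5)
bgt again: not taken
halt.

24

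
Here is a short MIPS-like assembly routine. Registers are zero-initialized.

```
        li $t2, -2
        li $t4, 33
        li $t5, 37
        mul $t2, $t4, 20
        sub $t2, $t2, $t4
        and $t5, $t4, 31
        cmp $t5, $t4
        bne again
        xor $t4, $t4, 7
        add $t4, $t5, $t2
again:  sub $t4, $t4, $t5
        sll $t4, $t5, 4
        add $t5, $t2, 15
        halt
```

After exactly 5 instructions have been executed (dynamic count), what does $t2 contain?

li $t2, -2 → $t2=-2
li $t4, 33 → $t4=33
li $t5, 37 → $t5=37
mul $t2, $t4, 20 → $t2=33*20=660
sub $t2, $t2, $t4 → $t2=660-33=627
After step 5: $t2 = 627.

627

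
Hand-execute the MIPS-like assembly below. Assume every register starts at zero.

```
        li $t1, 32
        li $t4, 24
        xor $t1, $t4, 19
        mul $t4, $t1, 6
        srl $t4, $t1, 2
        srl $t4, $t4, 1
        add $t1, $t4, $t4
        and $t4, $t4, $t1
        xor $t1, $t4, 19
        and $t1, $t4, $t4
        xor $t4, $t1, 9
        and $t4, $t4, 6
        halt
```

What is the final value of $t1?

after li $t1, 32: $t1=32
after li $t4, 24: $t4=24
after xor $t1, $t4, 19: $t1=24^19=11
after mul $t4, $t1, 6: $t4=11*6=66
after srl $t4, $t1, 2: $t4=11>>2=2
after srl $t4, $t4, 1: $t4=2>>1=1
after add $t1, $t4, $t4: $t1=1+1=2
after and $t4, $t4, $t1: $t4=1&2=0
after xor $t1, $t4, 19: $t1=0^19=19
after and $t1, $t4, $t4: $t1=0&0=0
after xor $t4, $t1, 9: $t4=0^9=9
after and $t4, $t4, 6: $t4=9&6=0
halt.

0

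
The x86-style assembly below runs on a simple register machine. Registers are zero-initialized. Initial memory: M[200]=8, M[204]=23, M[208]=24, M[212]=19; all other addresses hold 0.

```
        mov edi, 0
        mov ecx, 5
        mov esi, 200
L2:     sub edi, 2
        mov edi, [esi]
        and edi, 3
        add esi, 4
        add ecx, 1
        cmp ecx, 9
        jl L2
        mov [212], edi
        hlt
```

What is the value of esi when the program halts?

216

mov edi, 0 → edi=0
mov ecx, 5 → ecx=5
mov esi, 200 → esi=200
sub edi, 2 → edi=0-2=-2
mov edi, [esi] → edi=M[200]=8
and edi, 3 → edi=8&3=0
add esi, 4 → esi=200+4=204
add ecx, 1 → ecx=5+1=6
cmp ecx, 9  (cmp 6,9)
jl L2: taken
sub edi, 2 → edi=0-2=-2
mov edi, [esi] → edi=M[204]=23
and edi, 3 → edi=23&3=3
add esi, 4 → esi=204+4=208
add ecx, 1 → ecx=6+1=7
cmp ecx, 9  (cmp 7,9)
jl L2: taken
sub edi, 2 → edi=3-2=1
mov edi, [esi] → edi=M[208]=24
and edi, 3 → edi=24&3=0
add esi, 4 → esi=208+4=212
add ecx, 1 → ecx=7+1=8
cmp ecx, 9  (cmp 8,9)
jl L2: taken
sub edi, 2 → edi=0-2=-2
mov edi, [esi] → edi=M[212]=19
and edi, 3 → edi=19&3=3
add esi, 4 → esi=212+4=216
add ecx, 1 → ecx=8+1=9
cmp ecx, 9  (cmp 9,9)
jl L2: not taken
mov [212], edi → M[212]=3
halt.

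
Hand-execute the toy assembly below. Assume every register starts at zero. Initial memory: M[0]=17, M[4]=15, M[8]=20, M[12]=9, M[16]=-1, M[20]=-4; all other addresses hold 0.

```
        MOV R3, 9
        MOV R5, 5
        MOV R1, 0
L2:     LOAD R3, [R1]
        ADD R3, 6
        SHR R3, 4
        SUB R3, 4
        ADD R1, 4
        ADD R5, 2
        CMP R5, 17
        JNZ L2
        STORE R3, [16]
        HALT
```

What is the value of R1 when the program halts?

R3=9
R5=5
R1=0
R3=M[0]=17
R3=17+6=23
R3=23>>4=1
R3=1-4=-3
R1=0+4=4
R5=5+2=7
CMP R5, 17  (cmp 7,17)
JNZ L2: taken
R3=M[4]=15
R3=15+6=21
R3=21>>4=1
R3=1-4=-3
R1=4+4=8
R5=7+2=9
CMP R5, 17  (cmp 9,17)
JNZ L2: taken
R3=M[8]=20
R3=20+6=26
R3=26>>4=1
R3=1-4=-3
R1=8+4=12
R5=9+2=11
CMP R5, 17  (cmp 11,17)
JNZ L2: taken
R3=M[12]=9
R3=9+6=15
R3=15>>4=0
R3=0-4=-4
R1=12+4=16
R5=11+2=13
CMP R5, 17  (cmp 13,17)
JNZ L2: taken
R3=M[16]=-1
R3=(-1)+6=5
R3=5>>4=0
R3=0-4=-4
R1=16+4=20
R5=13+2=15
CMP R5, 17  (cmp 15,17)
JNZ L2: taken
R3=M[20]=-4
R3=(-4)+6=2
R3=2>>4=0
R3=0-4=-4
R1=20+4=24
R5=15+2=17
CMP R5, 17  (cmp 17,17)
JNZ L2: not taken
STORE R3, [16] → M[16]=-4
halt.

24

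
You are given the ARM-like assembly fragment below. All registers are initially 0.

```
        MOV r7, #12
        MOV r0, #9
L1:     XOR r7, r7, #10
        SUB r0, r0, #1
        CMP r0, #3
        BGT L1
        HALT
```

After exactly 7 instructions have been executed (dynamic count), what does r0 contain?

MOV r7, #12 → r7=12
MOV r0, #9 → r0=9
XOR r7, r7, #10 → r7=12^10=6
SUB r0, r0, #1 → r0=9-1=8
CMP r0, #3  (cmp 8,3)
BGT L1: taken
XOR r7, r7, #10 → r7=6^10=12
After step 7: r0 = 8.

8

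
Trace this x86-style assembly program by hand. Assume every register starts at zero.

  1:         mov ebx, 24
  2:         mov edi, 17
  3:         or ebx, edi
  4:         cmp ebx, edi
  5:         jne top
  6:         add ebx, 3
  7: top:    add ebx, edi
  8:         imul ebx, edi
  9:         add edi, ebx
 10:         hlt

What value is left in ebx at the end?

after mov ebx, 24: ebx=24
after mov edi, 17: edi=17
after or ebx, edi: ebx=24|17=25
cmp ebx, edi  (cmp 25,17)
jne top: taken
after add ebx, edi: ebx=25+17=42
after imul ebx, edi: ebx=42*17=714
after add edi, ebx: edi=17+714=731
halt.

714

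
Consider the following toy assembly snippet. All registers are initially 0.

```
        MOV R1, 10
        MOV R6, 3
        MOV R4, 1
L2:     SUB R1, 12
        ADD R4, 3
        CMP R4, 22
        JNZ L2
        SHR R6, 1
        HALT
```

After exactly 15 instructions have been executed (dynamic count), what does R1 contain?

after MOV R1, 10: R1=10
after MOV R6, 3: R6=3
after MOV R4, 1: R4=1
after SUB R1, 12: R1=10-12=-2
after ADD R4, 3: R4=1+3=4
CMP R4, 22  (cmp 4,22)
JNZ L2: taken
after SUB R1, 12: R1=(-2)-12=-14
after ADD R4, 3: R4=4+3=7
CMP R4, 22  (cmp 7,22)
JNZ L2: taken
after SUB R1, 12: R1=(-14)-12=-26
after ADD R4, 3: R4=7+3=10
CMP R4, 22  (cmp 10,22)
JNZ L2: taken
After step 15: R1 = -26.

-26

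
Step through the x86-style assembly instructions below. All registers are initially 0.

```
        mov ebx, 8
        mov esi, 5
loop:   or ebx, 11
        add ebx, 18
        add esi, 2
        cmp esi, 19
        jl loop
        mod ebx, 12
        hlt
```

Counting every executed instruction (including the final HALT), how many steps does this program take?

after mov ebx, 8: ebx=8
after mov esi, 5: esi=5
after or ebx, 11: ebx=8|11=11
after add ebx, 18: ebx=11+18=29
after add esi, 2: esi=5+2=7
cmp esi, 19  (cmp 7,19)
jl loop: taken
after or ebx, 11: ebx=29|11=31
after add ebx, 18: ebx=31+18=49
after add esi, 2: esi=7+2=9
cmp esi, 19  (cmp 9,19)
jl loop: taken
after or ebx, 11: ebx=49|11=59
after add ebx, 18: ebx=59+18=77
after add esi, 2: esi=9+2=11
cmp esi, 19  (cmp 11,19)
jl loop: taken
after or ebx, 11: ebx=77|11=79
after add ebx, 18: ebx=79+18=97
after add esi, 2: esi=11+2=13
cmp esi, 19  (cmp 13,19)
jl loop: taken
after or ebx, 11: ebx=97|11=107
after add ebx, 18: ebx=107+18=125
after add esi, 2: esi=13+2=15
cmp esi, 19  (cmp 15,19)
jl loop: taken
after or ebx, 11: ebx=125|11=127
after add ebx, 18: ebx=127+18=145
after add esi, 2: esi=15+2=17
cmp esi, 19  (cmp 17,19)
jl loop: taken
after or ebx, 11: ebx=145|11=155
after add ebx, 18: ebx=155+18=173
after add esi, 2: esi=17+2=19
cmp esi, 19  (cmp 19,19)
jl loop: not taken
after mod ebx, 12: ebx=173%12=5
halt.
Total executed instructions: 39.

39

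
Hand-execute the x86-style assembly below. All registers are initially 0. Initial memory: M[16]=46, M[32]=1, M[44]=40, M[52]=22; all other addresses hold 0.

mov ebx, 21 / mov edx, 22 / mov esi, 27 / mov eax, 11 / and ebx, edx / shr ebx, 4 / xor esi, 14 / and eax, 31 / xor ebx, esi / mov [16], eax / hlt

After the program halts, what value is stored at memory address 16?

11

after mov ebx, 21: ebx=21
after mov edx, 22: edx=22
after mov esi, 27: esi=27
after mov eax, 11: eax=11
after and ebx, edx: ebx=21&22=20
after shr ebx, 4: ebx=20>>4=1
after xor esi, 14: esi=27^14=21
after and eax, 31: eax=11&31=11
after xor ebx, esi: ebx=1^21=20
mov [16], eax → M[16]=11
halt.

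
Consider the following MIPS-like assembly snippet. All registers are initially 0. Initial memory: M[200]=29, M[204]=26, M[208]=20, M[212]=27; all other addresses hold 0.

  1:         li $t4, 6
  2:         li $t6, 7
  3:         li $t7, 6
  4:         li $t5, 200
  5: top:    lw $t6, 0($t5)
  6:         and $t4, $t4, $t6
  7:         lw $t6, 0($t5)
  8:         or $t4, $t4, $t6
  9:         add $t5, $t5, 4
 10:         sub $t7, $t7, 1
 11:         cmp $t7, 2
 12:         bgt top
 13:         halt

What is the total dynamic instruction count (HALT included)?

37

after li $t4, 6: $t4=6
after li $t6, 7: $t6=7
after li $t7, 6: $t7=6
after li $t5, 200: $t5=200
after lw $t6, 0($t5): $t6=M[200]=29
after and $t4, $t4, $t6: $t4=6&29=4
after lw $t6, 0($t5): $t6=M[200]=29
after or $t4, $t4, $t6: $t4=4|29=29
after add $t5, $t5, 4: $t5=200+4=204
after sub $t7, $t7, 1: $t7=6-1=5
cmp $t7, 2  (cmp 5,2)
bgt top: taken
after lw $t6, 0($t5): $t6=M[204]=26
after and $t4, $t4, $t6: $t4=29&26=24
after lw $t6, 0($t5): $t6=M[204]=26
after or $t4, $t4, $t6: $t4=24|26=26
after add $t5, $t5, 4: $t5=204+4=208
after sub $t7, $t7, 1: $t7=5-1=4
cmp $t7, 2  (cmp 4,2)
bgt top: taken
after lw $t6, 0($t5): $t6=M[208]=20
after and $t4, $t4, $t6: $t4=26&20=16
after lw $t6, 0($t5): $t6=M[208]=20
after or $t4, $t4, $t6: $t4=16|20=20
after add $t5, $t5, 4: $t5=208+4=212
after sub $t7, $t7, 1: $t7=4-1=3
cmp $t7, 2  (cmp 3,2)
bgt top: taken
after lw $t6, 0($t5): $t6=M[212]=27
after and $t4, $t4, $t6: $t4=20&27=16
after lw $t6, 0($t5): $t6=M[212]=27
after or $t4, $t4, $t6: $t4=16|27=27
after add $t5, $t5, 4: $t5=212+4=216
after sub $t7, $t7, 1: $t7=3-1=2
cmp $t7, 2  (cmp 2,2)
bgt top: not taken
halt.
Total executed instructions: 37.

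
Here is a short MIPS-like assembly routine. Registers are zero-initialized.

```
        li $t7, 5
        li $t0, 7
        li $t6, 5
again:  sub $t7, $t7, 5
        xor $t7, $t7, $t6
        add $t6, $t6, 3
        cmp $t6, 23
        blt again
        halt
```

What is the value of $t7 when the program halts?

0

$t7=5
$t0=7
$t6=5
$t7=5-5=0
$t7=0^5=5
$t6=5+3=8
cmp $t6, 23  (cmp 8,23)
blt again: taken
$t7=5-5=0
$t7=0^8=8
$t6=8+3=11
cmp $t6, 23  (cmp 11,23)
blt again: taken
$t7=8-5=3
$t7=3^11=8
$t6=11+3=14
cmp $t6, 23  (cmp 14,23)
blt again: taken
$t7=8-5=3
$t7=3^14=13
$t6=14+3=17
cmp $t6, 23  (cmp 17,23)
blt again: taken
$t7=13-5=8
$t7=8^17=25
$t6=17+3=20
cmp $t6, 23  (cmp 20,23)
blt again: taken
$t7=25-5=20
$t7=20^20=0
$t6=20+3=23
cmp $t6, 23  (cmp 23,23)
blt again: not taken
halt.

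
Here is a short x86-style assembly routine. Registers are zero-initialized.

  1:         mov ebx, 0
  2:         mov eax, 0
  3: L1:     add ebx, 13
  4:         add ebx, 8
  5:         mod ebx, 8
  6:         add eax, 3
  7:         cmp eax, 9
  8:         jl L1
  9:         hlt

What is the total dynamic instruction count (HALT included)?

ebx=0
eax=0
ebx=0+13=13
ebx=13+8=21
ebx=21%8=5
eax=0+3=3
cmp eax, 9  (cmp 3,9)
jl L1: taken
ebx=5+13=18
ebx=18+8=26
ebx=26%8=2
eax=3+3=6
cmp eax, 9  (cmp 6,9)
jl L1: taken
ebx=2+13=15
ebx=15+8=23
ebx=23%8=7
eax=6+3=9
cmp eax, 9  (cmp 9,9)
jl L1: not taken
halt.
Total executed instructions: 21.

21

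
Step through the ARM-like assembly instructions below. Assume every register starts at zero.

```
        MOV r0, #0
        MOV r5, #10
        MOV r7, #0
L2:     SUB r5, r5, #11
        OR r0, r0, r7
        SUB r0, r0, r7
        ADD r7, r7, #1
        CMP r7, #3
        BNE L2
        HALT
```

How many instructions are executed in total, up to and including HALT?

22

MOV r0, #0 → r0=0
MOV r5, #10 → r5=10
MOV r7, #0 → r7=0
SUB r5, r5, #11 → r5=10-11=-1
OR r0, r0, r7 → r0=0|0=0
SUB r0, r0, r7 → r0=0-0=0
ADD r7, r7, #1 → r7=0+1=1
CMP r7, #3  (cmp 1,3)
BNE L2: taken
SUB r5, r5, #11 → r5=(-1)-11=-12
OR r0, r0, r7 → r0=0|1=1
SUB r0, r0, r7 → r0=1-1=0
ADD r7, r7, #1 → r7=1+1=2
CMP r7, #3  (cmp 2,3)
BNE L2: taken
SUB r5, r5, #11 → r5=(-12)-11=-23
OR r0, r0, r7 → r0=0|2=2
SUB r0, r0, r7 → r0=2-2=0
ADD r7, r7, #1 → r7=2+1=3
CMP r7, #3  (cmp 3,3)
BNE L2: not taken
halt.
Total executed instructions: 22.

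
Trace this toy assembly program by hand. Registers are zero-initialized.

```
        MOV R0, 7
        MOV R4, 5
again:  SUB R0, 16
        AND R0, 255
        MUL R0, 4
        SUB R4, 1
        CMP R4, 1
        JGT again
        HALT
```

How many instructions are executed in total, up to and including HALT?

27

MOV R0, 7 → R0=7
MOV R4, 5 → R4=5
SUB R0, 16 → R0=7-16=-9
AND R0, 255 → R0=(-9)&255=247
MUL R0, 4 → R0=247*4=988
SUB R4, 1 → R4=5-1=4
CMP R4, 1  (cmp 4,1)
JGT again: taken
SUB R0, 16 → R0=988-16=972
AND R0, 255 → R0=972&255=204
MUL R0, 4 → R0=204*4=816
SUB R4, 1 → R4=4-1=3
CMP R4, 1  (cmp 3,1)
JGT again: taken
SUB R0, 16 → R0=816-16=800
AND R0, 255 → R0=800&255=32
MUL R0, 4 → R0=32*4=128
SUB R4, 1 → R4=3-1=2
CMP R4, 1  (cmp 2,1)
JGT again: taken
SUB R0, 16 → R0=128-16=112
AND R0, 255 → R0=112&255=112
MUL R0, 4 → R0=112*4=448
SUB R4, 1 → R4=2-1=1
CMP R4, 1  (cmp 1,1)
JGT again: not taken
halt.
Total executed instructions: 27.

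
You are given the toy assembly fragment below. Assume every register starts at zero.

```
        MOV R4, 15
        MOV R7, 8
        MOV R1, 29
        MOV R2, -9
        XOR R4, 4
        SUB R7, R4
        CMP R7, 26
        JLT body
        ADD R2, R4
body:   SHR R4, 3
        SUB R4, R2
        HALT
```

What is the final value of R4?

10

R4=15
R7=8
R1=29
R2=-9
R4=15^4=11
R7=8-11=-3
CMP R7, 26  (cmp -3,26)
JLT body: taken
R4=11>>3=1
R4=1-(-9)=10
halt.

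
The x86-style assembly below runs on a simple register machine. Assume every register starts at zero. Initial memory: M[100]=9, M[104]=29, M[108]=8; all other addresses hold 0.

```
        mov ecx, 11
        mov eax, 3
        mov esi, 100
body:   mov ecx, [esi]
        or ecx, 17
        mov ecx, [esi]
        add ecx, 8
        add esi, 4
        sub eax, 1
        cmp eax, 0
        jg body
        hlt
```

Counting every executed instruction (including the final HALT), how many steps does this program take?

28

after mov ecx, 11: ecx=11
after mov eax, 3: eax=3
after mov esi, 100: esi=100
after mov ecx, [esi]: ecx=M[100]=9
after or ecx, 17: ecx=9|17=25
after mov ecx, [esi]: ecx=M[100]=9
after add ecx, 8: ecx=9+8=17
after add esi, 4: esi=100+4=104
after sub eax, 1: eax=3-1=2
cmp eax, 0  (cmp 2,0)
jg body: taken
after mov ecx, [esi]: ecx=M[104]=29
after or ecx, 17: ecx=29|17=29
after mov ecx, [esi]: ecx=M[104]=29
after add ecx, 8: ecx=29+8=37
after add esi, 4: esi=104+4=108
after sub eax, 1: eax=2-1=1
cmp eax, 0  (cmp 1,0)
jg body: taken
after mov ecx, [esi]: ecx=M[108]=8
after or ecx, 17: ecx=8|17=25
after mov ecx, [esi]: ecx=M[108]=8
after add ecx, 8: ecx=8+8=16
after add esi, 4: esi=108+4=112
after sub eax, 1: eax=1-1=0
cmp eax, 0  (cmp 0,0)
jg body: not taken
halt.
Total executed instructions: 28.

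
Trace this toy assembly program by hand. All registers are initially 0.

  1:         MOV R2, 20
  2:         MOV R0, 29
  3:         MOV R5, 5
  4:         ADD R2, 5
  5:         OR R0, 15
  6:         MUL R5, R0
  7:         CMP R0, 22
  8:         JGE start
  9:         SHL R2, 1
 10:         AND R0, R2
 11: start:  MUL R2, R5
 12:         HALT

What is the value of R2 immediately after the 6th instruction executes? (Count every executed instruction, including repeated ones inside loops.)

25

R2=20
R0=29
R5=5
R2=20+5=25
R0=29|15=31
R5=5*31=155
After step 6: R2 = 25.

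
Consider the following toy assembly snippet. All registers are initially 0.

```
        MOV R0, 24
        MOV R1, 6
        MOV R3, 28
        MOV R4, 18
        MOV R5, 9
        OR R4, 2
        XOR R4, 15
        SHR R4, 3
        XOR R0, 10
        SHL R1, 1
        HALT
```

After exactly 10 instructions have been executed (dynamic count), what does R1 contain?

R0=24
R1=6
R3=28
R4=18
R5=9
R4=18|2=18
R4=18^15=29
R4=29>>3=3
R0=24^10=18
R1=6<<1=12
After step 10: R1 = 12.

12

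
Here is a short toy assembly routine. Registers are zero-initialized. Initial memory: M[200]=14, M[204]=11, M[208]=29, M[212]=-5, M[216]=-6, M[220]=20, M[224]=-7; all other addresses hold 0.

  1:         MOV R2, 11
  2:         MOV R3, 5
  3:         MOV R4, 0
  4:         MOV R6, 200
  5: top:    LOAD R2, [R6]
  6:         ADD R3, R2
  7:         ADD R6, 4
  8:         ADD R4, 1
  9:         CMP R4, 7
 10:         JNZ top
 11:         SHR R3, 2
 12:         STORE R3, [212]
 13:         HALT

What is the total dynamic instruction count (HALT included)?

MOV R2, 11 → R2=11
MOV R3, 5 → R3=5
MOV R4, 0 → R4=0
MOV R6, 200 → R6=200
LOAD R2, [R6] → R2=M[200]=14
ADD R3, R2 → R3=5+14=19
ADD R6, 4 → R6=200+4=204
ADD R4, 1 → R4=0+1=1
CMP R4, 7  (cmp 1,7)
JNZ top: taken
LOAD R2, [R6] → R2=M[204]=11
ADD R3, R2 → R3=19+11=30
ADD R6, 4 → R6=204+4=208
ADD R4, 1 → R4=1+1=2
CMP R4, 7  (cmp 2,7)
JNZ top: taken
LOAD R2, [R6] → R2=M[208]=29
ADD R3, R2 → R3=30+29=59
ADD R6, 4 → R6=208+4=212
ADD R4, 1 → R4=2+1=3
CMP R4, 7  (cmp 3,7)
JNZ top: taken
LOAD R2, [R6] → R2=M[212]=-5
ADD R3, R2 → R3=59+(-5)=54
ADD R6, 4 → R6=212+4=216
ADD R4, 1 → R4=3+1=4
CMP R4, 7  (cmp 4,7)
JNZ top: taken
LOAD R2, [R6] → R2=M[216]=-6
ADD R3, R2 → R3=54+(-6)=48
ADD R6, 4 → R6=216+4=220
ADD R4, 1 → R4=4+1=5
CMP R4, 7  (cmp 5,7)
JNZ top: taken
LOAD R2, [R6] → R2=M[220]=20
ADD R3, R2 → R3=48+20=68
ADD R6, 4 → R6=220+4=224
ADD R4, 1 → R4=5+1=6
CMP R4, 7  (cmp 6,7)
JNZ top: taken
LOAD R2, [R6] → R2=M[224]=-7
ADD R3, R2 → R3=68+(-7)=61
ADD R6, 4 → R6=224+4=228
ADD R4, 1 → R4=6+1=7
CMP R4, 7  (cmp 7,7)
JNZ top: not taken
SHR R3, 2 → R3=61>>2=15
STORE R3, [212] → M[212]=15
halt.
Total executed instructions: 49.

49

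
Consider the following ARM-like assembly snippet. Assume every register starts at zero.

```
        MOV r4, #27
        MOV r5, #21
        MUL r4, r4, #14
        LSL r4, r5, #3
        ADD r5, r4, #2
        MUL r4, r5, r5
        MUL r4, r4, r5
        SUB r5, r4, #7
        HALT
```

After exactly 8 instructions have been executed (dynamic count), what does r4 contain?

4913000

r4=27
r5=21
r4=27*14=378
r4=21<<3=168
r5=168+2=170
r4=170*170=28900
r4=28900*170=4913000
r5=4913000-7=4912993
After step 8: r4 = 4913000.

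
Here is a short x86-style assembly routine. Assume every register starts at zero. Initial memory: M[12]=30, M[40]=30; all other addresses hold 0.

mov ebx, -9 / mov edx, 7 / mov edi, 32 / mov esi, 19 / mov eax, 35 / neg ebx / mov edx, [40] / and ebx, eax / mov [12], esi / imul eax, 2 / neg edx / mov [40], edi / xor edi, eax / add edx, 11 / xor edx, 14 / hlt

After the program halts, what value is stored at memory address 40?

mov ebx, -9 → ebx=-9
mov edx, 7 → edx=7
mov edi, 32 → edi=32
mov esi, 19 → esi=19
mov eax, 35 → eax=35
neg ebx → ebx=-(-9)=9
mov edx, [40] → edx=M[40]=30
and ebx, eax → ebx=9&35=1
mov [12], esi → M[12]=19
imul eax, 2 → eax=35*2=70
neg edx → edx=-(30)=-30
mov [40], edi → M[40]=32
xor edi, eax → edi=32^70=102
add edx, 11 → edx=(-30)+11=-19
xor edx, 14 → edx=(-19)^14=-29
halt.

32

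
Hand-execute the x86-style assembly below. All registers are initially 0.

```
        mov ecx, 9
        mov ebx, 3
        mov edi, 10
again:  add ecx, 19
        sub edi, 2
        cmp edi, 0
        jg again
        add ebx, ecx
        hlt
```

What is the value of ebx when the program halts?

107

ecx=9
ebx=3
edi=10
ecx=9+19=28
edi=10-2=8
cmp edi, 0  (cmp 8,0)
jg again: taken
ecx=28+19=47
edi=8-2=6
cmp edi, 0  (cmp 6,0)
jg again: taken
ecx=47+19=66
edi=6-2=4
cmp edi, 0  (cmp 4,0)
jg again: taken
ecx=66+19=85
edi=4-2=2
cmp edi, 0  (cmp 2,0)
jg again: taken
ecx=85+19=104
edi=2-2=0
cmp edi, 0  (cmp 0,0)
jg again: not taken
ebx=3+104=107
halt.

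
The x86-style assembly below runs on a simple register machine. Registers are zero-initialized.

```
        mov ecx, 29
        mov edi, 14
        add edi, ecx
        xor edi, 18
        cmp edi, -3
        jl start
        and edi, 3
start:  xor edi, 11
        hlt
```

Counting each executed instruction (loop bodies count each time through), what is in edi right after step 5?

57

mov ecx, 29 → ecx=29
mov edi, 14 → edi=14
add edi, ecx → edi=14+29=43
xor edi, 18 → edi=43^18=57
cmp edi, -3  (cmp 57,-3)
After step 5: edi = 57.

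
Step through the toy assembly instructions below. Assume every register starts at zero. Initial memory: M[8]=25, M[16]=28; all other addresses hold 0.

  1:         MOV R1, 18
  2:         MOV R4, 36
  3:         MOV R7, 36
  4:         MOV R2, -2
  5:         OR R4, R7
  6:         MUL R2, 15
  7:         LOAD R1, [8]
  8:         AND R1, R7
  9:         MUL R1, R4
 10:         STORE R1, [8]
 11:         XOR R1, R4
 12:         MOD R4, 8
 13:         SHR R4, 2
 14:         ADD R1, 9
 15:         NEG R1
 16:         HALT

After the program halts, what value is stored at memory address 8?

0

MOV R1, 18 → R1=18
MOV R4, 36 → R4=36
MOV R7, 36 → R7=36
MOV R2, -2 → R2=-2
OR R4, R7 → R4=36|36=36
MUL R2, 15 → R2=(-2)*15=-30
LOAD R1, [8] → R1=M[8]=25
AND R1, R7 → R1=25&36=0
MUL R1, R4 → R1=0*36=0
STORE R1, [8] → M[8]=0
XOR R1, R4 → R1=0^36=36
MOD R4, 8 → R4=36%8=4
SHR R4, 2 → R4=4>>2=1
ADD R1, 9 → R1=36+9=45
NEG R1 → R1=-(45)=-45
halt.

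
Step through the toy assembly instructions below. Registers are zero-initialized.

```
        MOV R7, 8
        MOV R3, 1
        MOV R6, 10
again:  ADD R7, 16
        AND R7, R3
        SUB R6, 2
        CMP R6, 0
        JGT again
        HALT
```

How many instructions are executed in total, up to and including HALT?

R7=8
R3=1
R6=10
R7=8+16=24
R7=24&1=0
R6=10-2=8
CMP R6, 0  (cmp 8,0)
JGT again: taken
R7=0+16=16
R7=16&1=0
R6=8-2=6
CMP R6, 0  (cmp 6,0)
JGT again: taken
R7=0+16=16
R7=16&1=0
R6=6-2=4
CMP R6, 0  (cmp 4,0)
JGT again: taken
R7=0+16=16
R7=16&1=0
R6=4-2=2
CMP R6, 0  (cmp 2,0)
JGT again: taken
R7=0+16=16
R7=16&1=0
R6=2-2=0
CMP R6, 0  (cmp 0,0)
JGT again: not taken
halt.
Total executed instructions: 29.

29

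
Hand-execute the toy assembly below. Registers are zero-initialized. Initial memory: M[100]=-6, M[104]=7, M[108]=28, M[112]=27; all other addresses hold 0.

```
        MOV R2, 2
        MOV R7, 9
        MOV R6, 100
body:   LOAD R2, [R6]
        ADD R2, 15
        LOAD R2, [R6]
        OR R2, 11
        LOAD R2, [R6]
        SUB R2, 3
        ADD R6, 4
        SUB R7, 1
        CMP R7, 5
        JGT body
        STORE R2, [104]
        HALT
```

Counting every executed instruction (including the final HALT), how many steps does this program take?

R2=2
R7=9
R6=100
R2=M[100]=-6
R2=(-6)+15=9
R2=M[100]=-6
R2=(-6)|11=-5
R2=M[100]=-6
R2=(-6)-3=-9
R6=100+4=104
R7=9-1=8
CMP R7, 5  (cmp 8,5)
JGT body: taken
R2=M[104]=7
R2=7+15=22
R2=M[104]=7
R2=7|11=15
R2=M[104]=7
R2=7-3=4
R6=104+4=108
R7=8-1=7
CMP R7, 5  (cmp 7,5)
JGT body: taken
R2=M[108]=28
R2=28+15=43
R2=M[108]=28
R2=28|11=31
R2=M[108]=28
R2=28-3=25
R6=108+4=112
R7=7-1=6
CMP R7, 5  (cmp 6,5)
JGT body: taken
R2=M[112]=27
R2=27+15=42
R2=M[112]=27
R2=27|11=27
R2=M[112]=27
R2=27-3=24
R6=112+4=116
R7=6-1=5
CMP R7, 5  (cmp 5,5)
JGT body: not taken
STORE R2, [104] → M[104]=24
halt.
Total executed instructions: 45.

45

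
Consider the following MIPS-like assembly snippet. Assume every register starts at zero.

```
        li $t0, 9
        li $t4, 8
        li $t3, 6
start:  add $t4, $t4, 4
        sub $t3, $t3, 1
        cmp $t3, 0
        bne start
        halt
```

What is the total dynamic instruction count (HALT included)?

28

$t0=9
$t4=8
$t3=6
$t4=8+4=12
$t3=6-1=5
cmp $t3, 0  (cmp 5,0)
bne start: taken
$t4=12+4=16
$t3=5-1=4
cmp $t3, 0  (cmp 4,0)
bne start: taken
$t4=16+4=20
$t3=4-1=3
cmp $t3, 0  (cmp 3,0)
bne start: taken
$t4=20+4=24
$t3=3-1=2
cmp $t3, 0  (cmp 2,0)
bne start: taken
$t4=24+4=28
$t3=2-1=1
cmp $t3, 0  (cmp 1,0)
bne start: taken
$t4=28+4=32
$t3=1-1=0
cmp $t3, 0  (cmp 0,0)
bne start: not taken
halt.
Total executed instructions: 28.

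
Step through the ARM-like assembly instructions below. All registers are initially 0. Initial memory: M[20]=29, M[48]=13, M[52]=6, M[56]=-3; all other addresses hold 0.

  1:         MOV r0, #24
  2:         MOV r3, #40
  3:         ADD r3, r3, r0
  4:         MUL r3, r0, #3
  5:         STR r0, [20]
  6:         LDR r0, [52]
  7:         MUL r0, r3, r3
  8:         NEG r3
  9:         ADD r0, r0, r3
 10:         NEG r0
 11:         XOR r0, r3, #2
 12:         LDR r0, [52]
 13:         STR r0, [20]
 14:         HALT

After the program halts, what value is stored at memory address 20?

r0=24
r3=40
r3=40+24=64
r3=24*3=72
STR r0, [20] → M[20]=24
r0=M[52]=6
r0=72*72=5184
r3=-(72)=-72
r0=5184+(-72)=5112
r0=-(5112)=-5112
r0=(-72)^2=-70
r0=M[52]=6
STR r0, [20] → M[20]=6
halt.

6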